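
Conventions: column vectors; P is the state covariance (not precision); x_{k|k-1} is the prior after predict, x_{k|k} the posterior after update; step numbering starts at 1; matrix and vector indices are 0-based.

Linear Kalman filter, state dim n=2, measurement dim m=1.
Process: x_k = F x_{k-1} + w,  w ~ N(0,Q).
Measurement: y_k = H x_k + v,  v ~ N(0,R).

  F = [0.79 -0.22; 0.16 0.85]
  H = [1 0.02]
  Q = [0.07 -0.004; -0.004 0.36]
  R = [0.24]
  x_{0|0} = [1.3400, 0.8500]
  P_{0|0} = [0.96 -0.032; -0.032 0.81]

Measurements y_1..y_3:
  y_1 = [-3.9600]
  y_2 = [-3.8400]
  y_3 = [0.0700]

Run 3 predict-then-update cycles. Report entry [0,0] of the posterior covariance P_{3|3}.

P_post[0,0] = 0.1197

step 1: x^-=[0.8716, 0.9369]  P^-=[0.7195 -0.0545; -0.0545 0.9611]  S=[0.9577]  K=[0.7501; -0.0368]  nu=[-4.8503]  x^+=[-2.7668, 1.1155]  P^+=[0.1806 -0.0280; -0.0280 0.9598]
step 2: x^-=[-2.4312, 0.5055]  P^-=[0.2389 -0.1785; -0.1785 1.0505]  S=[0.4722]  K=[0.4984; -0.3335]  nu=[-1.4189]  x^+=[-3.1384, 0.9788]  P^+=[0.1216 -0.1000; -0.1000 0.9979]
step 3: x^-=[-2.6946, 0.3298]  P^-=[0.2290 -0.2389; -0.2389 1.0569]  S=[0.4598]  K=[0.4875; -0.4735]  nu=[2.7580]  x^+=[-1.3500, -0.9762]  P^+=[0.1197 -0.1327; -0.1327 0.9538]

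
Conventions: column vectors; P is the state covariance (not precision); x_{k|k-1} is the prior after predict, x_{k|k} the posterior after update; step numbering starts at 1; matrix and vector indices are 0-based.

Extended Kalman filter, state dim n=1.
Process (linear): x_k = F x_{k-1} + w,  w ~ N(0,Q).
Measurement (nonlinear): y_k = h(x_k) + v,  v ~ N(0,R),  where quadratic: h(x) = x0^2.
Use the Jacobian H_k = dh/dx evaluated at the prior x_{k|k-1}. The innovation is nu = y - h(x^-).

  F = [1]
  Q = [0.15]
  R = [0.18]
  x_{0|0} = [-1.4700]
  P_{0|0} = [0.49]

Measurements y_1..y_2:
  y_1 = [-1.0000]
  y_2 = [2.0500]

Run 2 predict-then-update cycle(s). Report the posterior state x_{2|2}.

x_post = [-1.3212]

step 1: x^-=[-1.4700]  P^-=[0.6400]  H_jac=[-2.9400]  S=[5.7119]  K=[-0.3294]  nu=[-3.1609]  x^+=[-0.4287]  P^+=[0.0202]
step 2: x^-=[-0.4287]  P^-=[0.1702]  H_jac=[-0.8575]  S=[0.3051]  K=[-0.4782]  nu=[1.8662]  x^+=[-1.3212]  P^+=[0.1004]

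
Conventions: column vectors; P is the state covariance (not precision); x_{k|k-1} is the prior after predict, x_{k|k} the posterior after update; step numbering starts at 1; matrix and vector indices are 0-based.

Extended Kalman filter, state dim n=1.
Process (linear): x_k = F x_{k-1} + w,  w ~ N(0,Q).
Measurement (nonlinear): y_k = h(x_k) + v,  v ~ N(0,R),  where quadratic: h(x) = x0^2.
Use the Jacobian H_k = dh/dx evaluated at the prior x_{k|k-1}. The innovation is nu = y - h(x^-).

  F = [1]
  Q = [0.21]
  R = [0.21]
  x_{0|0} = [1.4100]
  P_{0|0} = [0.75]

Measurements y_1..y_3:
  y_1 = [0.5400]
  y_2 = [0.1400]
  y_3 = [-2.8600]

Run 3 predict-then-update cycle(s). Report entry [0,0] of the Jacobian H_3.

H_jac[0,0] = 1.2243

step 1: x^-=[1.4100]  P^-=[0.9600]  H_jac=[2.8200]  S=[7.8443]  K=[0.3451]  nu=[-1.4481]  x^+=[0.9102]  P^+=[0.0257]
step 2: x^-=[0.9102]  P^-=[0.2357]  H_jac=[1.8205]  S=[0.9911]  K=[0.4329]  nu=[-0.6885]  x^+=[0.6122]  P^+=[0.0499]
step 3: x^-=[0.6122]  P^-=[0.2599]  H_jac=[1.2243]  S=[0.5996]  K=[0.5307]  nu=[-3.2347]  x^+=[-1.1046]  P^+=[0.0910]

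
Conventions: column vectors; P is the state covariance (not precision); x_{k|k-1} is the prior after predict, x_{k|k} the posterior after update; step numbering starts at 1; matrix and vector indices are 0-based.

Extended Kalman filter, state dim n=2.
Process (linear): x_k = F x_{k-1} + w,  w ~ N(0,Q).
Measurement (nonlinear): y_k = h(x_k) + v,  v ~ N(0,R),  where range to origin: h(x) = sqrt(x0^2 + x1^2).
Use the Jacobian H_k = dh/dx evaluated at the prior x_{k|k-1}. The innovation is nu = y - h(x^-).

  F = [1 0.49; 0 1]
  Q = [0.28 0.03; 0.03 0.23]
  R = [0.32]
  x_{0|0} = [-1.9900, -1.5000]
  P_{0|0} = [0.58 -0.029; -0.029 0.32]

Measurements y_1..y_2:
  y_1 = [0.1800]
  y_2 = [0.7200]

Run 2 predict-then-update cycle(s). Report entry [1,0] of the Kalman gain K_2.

step 1: x^-=[-2.7250, -1.5000]  P^-=[0.9084 0.1578; 0.1578 0.5500]  H_jac=[-0.8760 -0.4822]  S=[1.2784]  K=[-0.6820; -0.3156]  nu=[-2.9306]  x^+=[-0.7263, -0.5751]  P^+=[0.3137 -0.1174; -0.1174 0.4227]
step 2: x^-=[-1.0081, -0.5751]  P^-=[0.5802 0.1197; 0.1197 0.6527]  H_jac=[-0.8686 -0.4955]  S=[1.0211]  K=[-0.5517; -0.4186]  nu=[-0.4406]  x^+=[-0.7650, -0.3907]  P^+=[0.2695 -0.1161; -0.1161 0.4737]

K[1,0] = -0.4186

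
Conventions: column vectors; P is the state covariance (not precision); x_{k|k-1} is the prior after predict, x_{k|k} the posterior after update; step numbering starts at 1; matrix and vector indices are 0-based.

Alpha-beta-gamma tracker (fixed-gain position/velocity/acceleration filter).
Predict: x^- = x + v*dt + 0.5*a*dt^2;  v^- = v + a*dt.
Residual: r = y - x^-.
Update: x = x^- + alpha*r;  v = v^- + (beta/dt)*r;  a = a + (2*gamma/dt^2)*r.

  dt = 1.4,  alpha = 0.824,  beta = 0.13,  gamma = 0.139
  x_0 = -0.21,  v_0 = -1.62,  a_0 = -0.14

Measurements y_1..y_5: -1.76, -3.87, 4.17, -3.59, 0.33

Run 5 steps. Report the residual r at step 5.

resid = 0.9449

step 1: x_pred=-2.6152  r=0.8552  x^+=-1.9105  v^+=-1.7366  a^+=-0.0187
step 2: x_pred=-4.3601  r=0.4901  x^+=-3.9563  v^+=-1.7173  a^+=0.0508
step 3: x_pred=-6.3106  r=10.4806  x^+=2.3254  v^+=-0.6729  a^+=1.5373
step 4: x_pred=2.8899  r=-6.4799  x^+=-2.4495  v^+=0.8776  a^+=0.6183
step 5: x_pred=-0.6149  r=0.9449  x^+=0.1637  v^+=1.8310  a^+=0.7523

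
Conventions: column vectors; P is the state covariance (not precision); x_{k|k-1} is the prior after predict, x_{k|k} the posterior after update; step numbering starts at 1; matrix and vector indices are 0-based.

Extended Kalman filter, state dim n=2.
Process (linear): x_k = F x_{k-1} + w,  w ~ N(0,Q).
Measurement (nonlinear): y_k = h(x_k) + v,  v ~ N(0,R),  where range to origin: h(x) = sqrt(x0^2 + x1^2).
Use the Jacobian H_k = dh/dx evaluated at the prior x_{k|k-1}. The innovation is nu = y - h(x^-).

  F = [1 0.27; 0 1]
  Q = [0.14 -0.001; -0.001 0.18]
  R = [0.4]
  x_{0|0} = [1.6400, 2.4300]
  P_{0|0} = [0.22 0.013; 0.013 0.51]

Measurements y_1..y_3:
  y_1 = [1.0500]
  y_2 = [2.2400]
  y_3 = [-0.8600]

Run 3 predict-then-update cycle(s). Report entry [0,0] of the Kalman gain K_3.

K[0,0] = 0.3988

step 1: x^-=[2.2961, 2.4300]  P^-=[0.4042 0.1497; 0.1497 0.6900]  H_jac=[0.6868 0.7268]  S=[1.1047]  K=[0.3498; 0.5471]  nu=[-2.2932]  x^+=[1.4939, 1.1754]  P^+=[0.2690 -0.0617; -0.0617 0.3594]
step 2: x^-=[1.8113, 1.1754]  P^-=[0.4019 0.0343; 0.0343 0.5394]  H_jac=[0.8388 0.5444]  S=[0.8740]  K=[0.4071; 0.3689]  nu=[0.0807]  x^+=[1.8442, 1.2052]  P^+=[0.2570 -0.0969; -0.0969 0.4204]
step 3: x^-=[2.1696, 1.2052]  P^-=[0.3753 0.0156; 0.0156 0.6004]  H_jac=[0.8742 0.4856]  S=[0.8417]  K=[0.3988; 0.3626]  nu=[-3.3418]  x^+=[0.8367, -0.0066]  P^+=[0.2415 -0.1061; -0.1061 0.4898]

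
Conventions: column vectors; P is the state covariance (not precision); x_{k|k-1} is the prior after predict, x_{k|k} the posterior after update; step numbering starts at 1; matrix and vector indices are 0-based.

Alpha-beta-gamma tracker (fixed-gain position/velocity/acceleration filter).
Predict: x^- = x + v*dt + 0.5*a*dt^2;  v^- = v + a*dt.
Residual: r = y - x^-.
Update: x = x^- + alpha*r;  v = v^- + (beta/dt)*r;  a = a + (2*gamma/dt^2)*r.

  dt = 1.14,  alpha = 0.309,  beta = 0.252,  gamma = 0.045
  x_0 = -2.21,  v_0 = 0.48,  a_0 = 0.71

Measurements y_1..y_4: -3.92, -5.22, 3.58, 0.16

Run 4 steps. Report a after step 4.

a_post = 0.4424

step 1: x_pred=-1.2014  r=-2.7186  x^+=-2.0415  v^+=0.6885  a^+=0.5217
step 2: x_pred=-0.9176  r=-4.3024  x^+=-2.2471  v^+=0.3322  a^+=0.2238
step 3: x_pred=-1.7230  r=5.3030  x^+=-0.0843  v^+=1.7595  a^+=0.5910
step 4: x_pred=2.3056  r=-2.1456  x^+=1.6426  v^+=1.9590  a^+=0.4424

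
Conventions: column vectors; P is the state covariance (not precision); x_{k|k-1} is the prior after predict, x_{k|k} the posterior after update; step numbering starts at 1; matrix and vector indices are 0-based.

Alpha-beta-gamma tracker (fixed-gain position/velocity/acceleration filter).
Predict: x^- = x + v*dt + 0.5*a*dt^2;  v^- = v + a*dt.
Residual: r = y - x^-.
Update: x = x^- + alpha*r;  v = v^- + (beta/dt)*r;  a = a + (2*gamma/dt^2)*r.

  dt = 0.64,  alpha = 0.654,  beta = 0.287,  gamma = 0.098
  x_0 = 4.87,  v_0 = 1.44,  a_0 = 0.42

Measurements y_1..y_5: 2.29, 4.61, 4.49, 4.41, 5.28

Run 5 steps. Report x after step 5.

x_post = 4.8209

step 1: x_pred=5.8776  r=-3.5876  x^+=3.5313  v^+=0.1000  a^+=-1.2967
step 2: x_pred=3.3297  r=1.2803  x^+=4.1670  v^+=-0.1558  a^+=-0.6841
step 3: x_pred=3.9272  r=0.5628  x^+=4.2953  v^+=-0.3413  a^+=-0.4148
step 4: x_pred=3.9919  r=0.4181  x^+=4.2653  v^+=-0.4192  a^+=-0.2147
step 5: x_pred=3.9531  r=1.3269  x^+=4.8209  v^+=0.0384  a^+=0.4202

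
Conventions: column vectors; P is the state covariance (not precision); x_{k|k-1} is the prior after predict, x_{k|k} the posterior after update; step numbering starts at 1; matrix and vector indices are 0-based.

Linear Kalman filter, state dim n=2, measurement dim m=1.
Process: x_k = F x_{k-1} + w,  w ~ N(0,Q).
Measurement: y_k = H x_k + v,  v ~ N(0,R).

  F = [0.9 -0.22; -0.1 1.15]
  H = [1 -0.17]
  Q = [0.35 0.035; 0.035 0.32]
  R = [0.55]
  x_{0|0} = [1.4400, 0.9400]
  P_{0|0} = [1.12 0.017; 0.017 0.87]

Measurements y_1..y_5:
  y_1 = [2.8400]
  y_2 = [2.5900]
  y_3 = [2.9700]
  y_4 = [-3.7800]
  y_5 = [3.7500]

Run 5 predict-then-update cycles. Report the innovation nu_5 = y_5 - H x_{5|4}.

step 1: x^-=[1.0892, 0.9370]  P^-=[1.2926 -0.2679; -0.2679 1.4779]  S=[1.9764]  K=[0.6771; -0.2627]  nu=[1.9101]  x^+=[2.3824, 0.4352]  P^+=[0.3866 0.0836; 0.0836 1.3415]
step 2: x^-=[2.0484, 0.2623]  P^-=[0.6950 -0.2509; -0.2509 2.0788]  S=[1.3903]  K=[0.5305; -0.4346]  nu=[0.5861]  x^+=[2.3594, 0.0075]  P^+=[0.3036 0.0697; 0.0697 1.8162]
step 3: x^-=[2.1218, -0.2273]  P^-=[0.6562 -0.3781; -0.3781 2.7089]  S=[1.4131]  K=[0.5099; -0.5935]  nu=[0.8096]  x^+=[2.5346, -0.7077]  P^+=[0.2889 0.0495; 0.0495 2.2112]
step 4: x^-=[2.4368, -1.0673]  P^-=[0.6714 -0.4981; -0.4981 3.2358]  S=[1.4843]  K=[0.5094; -0.7062]  nu=[-6.3983]  x^+=[-0.8224, 3.4511]  P^+=[0.2863 0.0358; 0.0358 2.4955]
step 5: x^-=[-1.4994, 4.0511]  P^-=[0.6885 -0.5843; -0.5843 3.6150]  S=[1.5416]  K=[0.5110; -0.7776]  nu=[5.9381]  x^+=[1.5351, -0.5667]  P^+=[0.2859 0.0284; 0.0284 2.6827]

innov = [5.9381]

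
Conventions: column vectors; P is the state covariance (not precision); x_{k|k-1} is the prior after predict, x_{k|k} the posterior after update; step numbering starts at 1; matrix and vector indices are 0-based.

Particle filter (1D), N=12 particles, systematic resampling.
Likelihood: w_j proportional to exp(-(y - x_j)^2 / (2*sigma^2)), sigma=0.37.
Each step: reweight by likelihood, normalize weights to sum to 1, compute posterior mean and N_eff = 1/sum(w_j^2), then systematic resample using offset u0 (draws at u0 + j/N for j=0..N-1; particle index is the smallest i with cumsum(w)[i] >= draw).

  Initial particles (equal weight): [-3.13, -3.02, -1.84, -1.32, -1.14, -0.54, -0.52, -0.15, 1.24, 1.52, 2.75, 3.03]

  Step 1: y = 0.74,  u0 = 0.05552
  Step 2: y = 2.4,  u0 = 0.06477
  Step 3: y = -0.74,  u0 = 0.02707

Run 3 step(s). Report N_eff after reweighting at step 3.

step 1: w=[0.0000, 0.0000, 0.0000, 0.0000, 0.0000, 0.0044, 0.0053, 0.0971, 0.7032, 0.1899, 0.0000, 0.0000]  mean=1.1410  Neff=1.8516  idx=[7, 8, 8, 8, 8, 8, 8, 8, 8, 8, 9, 9]
step 2: w=[0.0000, 0.0398, 0.0398, 0.0398, 0.0398, 0.0398, 0.0398, 0.0398, 0.0398, 0.0398, 0.3208, 0.3208]  mean=1.4196  Neff=4.5440  idx=[2, 4, 6, 8, 10, 10, 10, 10, 11, 11, 11, 11]
step 3: w=[0.2436, 0.2436, 0.2436, 0.2436, 0.0032, 0.0032, 0.0032, 0.0032, 0.0032, 0.0032, 0.0032, 0.0032]  mean=1.2471  Neff=4.2107  idx=[0, 0, 0, 1, 1, 1, 2, 2, 2, 3, 3, 3]

N_eff = 4.2107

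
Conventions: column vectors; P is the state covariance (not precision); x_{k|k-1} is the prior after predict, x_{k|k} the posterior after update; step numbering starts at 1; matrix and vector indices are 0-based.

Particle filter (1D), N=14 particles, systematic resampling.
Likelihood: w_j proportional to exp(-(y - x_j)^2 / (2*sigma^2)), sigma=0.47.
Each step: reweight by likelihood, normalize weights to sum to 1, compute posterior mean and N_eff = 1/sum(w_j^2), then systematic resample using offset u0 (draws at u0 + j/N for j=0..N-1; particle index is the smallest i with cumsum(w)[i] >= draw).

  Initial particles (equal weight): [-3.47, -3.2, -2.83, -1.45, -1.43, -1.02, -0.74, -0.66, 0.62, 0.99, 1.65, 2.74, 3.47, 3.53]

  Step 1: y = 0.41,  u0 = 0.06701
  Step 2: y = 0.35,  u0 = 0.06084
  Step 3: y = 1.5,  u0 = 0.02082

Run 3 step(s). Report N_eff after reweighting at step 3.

N_eff = 10.1664

step 1: w=[0.0000, 0.0000, 0.0000, 0.0003, 0.0003, 0.0063, 0.0326, 0.0487, 0.5882, 0.3035, 0.0200, 0.0000, 0.0000, 0.0000]  mean=0.6347  Neff=2.2622  idx=[7, 8, 8, 8, 8, 8, 8, 8, 8, 9, 9, 9, 9, 10]
step 2: w=[0.0117, 0.0999, 0.0999, 0.0999, 0.0999, 0.0999, 0.0999, 0.0999, 0.0999, 0.0466, 0.0466, 0.0466, 0.0466, 0.0026]  mean=0.6767  Neff=11.2759  idx=[1, 2, 2, 3, 4, 5, 5, 6, 7, 7, 8, 9, 11, 12]
step 3: w=[0.0485, 0.0485, 0.0485, 0.0485, 0.0485, 0.0485, 0.0485, 0.0485, 0.0485, 0.0485, 0.0485, 0.1554, 0.1554, 0.1554]  mean=0.7925  Neff=10.1664  idx=[0, 1, 3, 4, 6, 7, 9, 10, 11, 11, 12, 12, 13, 13]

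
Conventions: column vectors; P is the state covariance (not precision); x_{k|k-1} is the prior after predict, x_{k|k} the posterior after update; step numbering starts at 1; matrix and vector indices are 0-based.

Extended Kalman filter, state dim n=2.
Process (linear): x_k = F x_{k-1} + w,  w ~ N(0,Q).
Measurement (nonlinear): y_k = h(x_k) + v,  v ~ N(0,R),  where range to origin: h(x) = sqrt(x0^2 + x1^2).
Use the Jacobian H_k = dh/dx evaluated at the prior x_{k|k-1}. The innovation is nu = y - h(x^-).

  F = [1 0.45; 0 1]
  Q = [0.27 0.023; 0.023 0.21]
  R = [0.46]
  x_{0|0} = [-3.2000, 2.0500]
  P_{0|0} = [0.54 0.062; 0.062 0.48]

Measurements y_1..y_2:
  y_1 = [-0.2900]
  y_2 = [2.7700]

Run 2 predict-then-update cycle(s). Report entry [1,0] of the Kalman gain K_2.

K[1,0] = 0.6459

step 1: x^-=[-2.2775, 2.0500]  P^-=[0.9630 0.3010; 0.3010 0.6900]  H_jac=[-0.7433 0.6690]  S=[1.0015]  K=[-0.5136; 0.2375]  nu=[-3.3542]  x^+=[-0.5547, 1.2532]  P^+=[0.6988 0.4232; 0.4232 0.6335]
step 2: x^-=[0.0093, 1.2532]  P^-=[1.4780 0.7313; 0.7313 0.8435]  H_jac=[0.0074 1.0000]  S=[1.3143]  K=[0.5647; 0.6459]  nu=[1.5168]  x^+=[0.8657, 2.2328]  P^+=[1.0589 0.2519; 0.2519 0.2952]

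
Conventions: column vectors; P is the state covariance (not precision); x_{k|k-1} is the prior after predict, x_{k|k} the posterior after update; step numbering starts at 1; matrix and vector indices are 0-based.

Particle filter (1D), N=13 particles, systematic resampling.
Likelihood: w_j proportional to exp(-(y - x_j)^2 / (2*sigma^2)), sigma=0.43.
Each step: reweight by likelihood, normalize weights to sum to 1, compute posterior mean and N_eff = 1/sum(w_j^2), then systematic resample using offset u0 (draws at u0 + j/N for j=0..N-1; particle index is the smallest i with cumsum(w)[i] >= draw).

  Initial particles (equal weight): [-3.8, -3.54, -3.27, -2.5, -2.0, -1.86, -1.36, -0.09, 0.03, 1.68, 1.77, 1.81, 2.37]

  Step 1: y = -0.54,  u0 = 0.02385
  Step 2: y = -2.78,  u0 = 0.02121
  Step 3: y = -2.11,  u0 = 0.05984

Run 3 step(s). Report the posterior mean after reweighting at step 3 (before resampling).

post_mean = -1.3600

step 1: w=[0.0000, 0.0000, 0.0000, 0.0000, 0.0027, 0.0077, 0.1389, 0.4951, 0.3556, 0.0000, 0.0000, 0.0000, 0.0000]  mean=-0.2426  Neff=2.5582  idx=[6, 6, 7, 7, 7, 7, 7, 7, 7, 8, 8, 8, 8]
step 2: w=[0.5000, 0.5000, 0.0000, 0.0000, 0.0000, 0.0000, 0.0000, 0.0000, 0.0000, 0.0000, 0.0000, 0.0000, 0.0000]  mean=-1.3600  Neff=2.0000  idx=[0, 0, 0, 0, 0, 0, 0, 1, 1, 1, 1, 1, 1]
step 3: w=[0.0769, 0.0769, 0.0769, 0.0769, 0.0769, 0.0769, 0.0769, 0.0769, 0.0769, 0.0769, 0.0769, 0.0769, 0.0769]  mean=-1.3600  Neff=13.0000  idx=[0, 1, 2, 3, 4, 5, 6, 7, 8, 9, 10, 11, 12]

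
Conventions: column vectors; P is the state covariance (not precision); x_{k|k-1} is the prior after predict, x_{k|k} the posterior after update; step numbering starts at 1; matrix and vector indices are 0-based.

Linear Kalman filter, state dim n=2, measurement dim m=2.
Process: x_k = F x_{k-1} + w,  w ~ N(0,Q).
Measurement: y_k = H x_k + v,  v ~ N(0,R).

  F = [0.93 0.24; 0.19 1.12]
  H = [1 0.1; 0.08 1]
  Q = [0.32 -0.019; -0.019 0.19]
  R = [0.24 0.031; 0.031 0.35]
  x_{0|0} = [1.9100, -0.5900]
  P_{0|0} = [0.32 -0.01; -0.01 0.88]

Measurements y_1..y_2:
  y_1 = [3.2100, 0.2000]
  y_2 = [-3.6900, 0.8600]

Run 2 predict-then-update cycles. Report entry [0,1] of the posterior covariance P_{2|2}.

P_post[0,1] = 0.0023

step 1: x^-=[1.6347, -0.2979]  P^-=[0.6430 0.2632; 0.2632 1.3012]  S=[0.9486 0.4779; 0.4779 1.6974]  K=[0.7133 -0.0155; 0.0259 0.7717]  nu=[1.6051, 0.3671]  x^+=[2.7740, 0.0270]  P^+=[0.1704 0.0031; 0.0031 0.2706]
step 2: x^-=[2.5863, 0.5573]  P^-=[0.4844 0.0872; 0.0872 0.5370]  S=[0.7472 0.2113; 0.2113 0.9040]  K=[0.6645 -0.0160; 0.0197 0.5971]  nu=[-6.3320, 0.0958]  x^+=[-1.6226, 0.4898]  P^+=[0.1587 0.0023; 0.0023 0.2094]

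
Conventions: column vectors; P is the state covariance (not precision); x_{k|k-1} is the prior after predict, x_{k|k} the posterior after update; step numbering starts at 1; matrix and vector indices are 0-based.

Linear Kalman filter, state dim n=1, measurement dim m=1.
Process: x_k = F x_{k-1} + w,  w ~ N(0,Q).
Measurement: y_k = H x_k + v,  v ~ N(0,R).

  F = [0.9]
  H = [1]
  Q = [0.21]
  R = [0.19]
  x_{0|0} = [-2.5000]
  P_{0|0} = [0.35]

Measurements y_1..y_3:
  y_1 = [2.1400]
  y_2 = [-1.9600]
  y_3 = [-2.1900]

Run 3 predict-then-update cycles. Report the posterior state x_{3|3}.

x_post = [-1.6703]

step 1: x^-=[-2.2500]  P^-=[0.4935]  S=[0.6835]  K=[0.7220]  nu=[4.3900]  x^+=[0.9197]  P^+=[0.1372]
step 2: x^-=[0.8277]  P^-=[0.3211]  S=[0.5111]  K=[0.6283]  nu=[-2.7877]  x^+=[-0.9237]  P^+=[0.1194]
step 3: x^-=[-0.8313]  P^-=[0.3067]  S=[0.4967]  K=[0.6175]  nu=[-1.3587]  x^+=[-1.6703]  P^+=[0.1173]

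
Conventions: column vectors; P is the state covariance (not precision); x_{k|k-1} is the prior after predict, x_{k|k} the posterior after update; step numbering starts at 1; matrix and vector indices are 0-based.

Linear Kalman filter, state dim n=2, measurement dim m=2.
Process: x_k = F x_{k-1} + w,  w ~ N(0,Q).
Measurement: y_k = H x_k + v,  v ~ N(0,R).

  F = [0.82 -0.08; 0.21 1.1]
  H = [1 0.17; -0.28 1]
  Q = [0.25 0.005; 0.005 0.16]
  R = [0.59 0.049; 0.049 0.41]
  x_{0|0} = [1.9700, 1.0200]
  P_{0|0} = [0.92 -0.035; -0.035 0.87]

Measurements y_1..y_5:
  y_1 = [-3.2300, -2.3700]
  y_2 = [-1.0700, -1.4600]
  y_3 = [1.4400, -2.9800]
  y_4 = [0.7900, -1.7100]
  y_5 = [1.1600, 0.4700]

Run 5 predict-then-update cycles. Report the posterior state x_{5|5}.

x_post = [0.8531, -0.5598]

step 1: x^-=[1.5338, 1.5357]  P^-=[0.8788 0.0559; 0.0559 1.2371]  S=[1.5235 0.0665; 0.0665 1.6847]  K=[0.5890 -0.1361; 0.1433 0.7194]  nu=[-5.0249, -3.4762]  x^+=[-0.9525, -1.6852]  P^+=[0.3297 0.0654; 0.0654 0.3203]
step 2: x^-=[-0.6463, -2.0538]  P^-=[0.4652 0.0915; 0.0915 0.5923]  S=[1.1034 0.1065; 0.1065 0.9875]  K=[0.4441 -0.0872; 0.1200 0.5609]  nu=[-0.0746, 0.4128]  x^+=[-0.7154, -1.8312]  P^+=[0.2483 0.0555; 0.0555 0.2514]
step 3: x^-=[-0.4401, -2.1645]  P^-=[0.4113 0.0748; 0.0748 0.5008]  S=[1.0412 0.0902; 0.0902 0.9011]  K=[0.4147 -0.0863; 0.1084 0.5216]  nu=[2.2481, -0.9387]  x^+=[0.5732, -2.4105]  P^+=[0.2320 0.0499; 0.0499 0.2331]
step 4: x^-=[0.6628, -2.5312]  P^-=[0.4009 0.0686; 0.0686 0.4754]  S=[1.0280 0.0829; 0.0829 0.8784]  K=[0.4085 -0.0883; 0.1043 0.5095]  nu=[0.5574, 1.0068]  x^+=[0.8017, -1.9601]  P^+=[0.2285 0.0478; 0.0478 0.2274]
step 5: x^-=[0.8142, -1.9878]  P^-=[0.3989 0.0667; 0.0667 0.4673]  S=[1.0250 0.0803; 0.0803 0.8712]  K=[0.4072 -0.0892; 0.1030 0.5055]  nu=[0.6837, 2.6857]  x^+=[0.8531, -0.5598]  P^+=[0.2278 0.0472; 0.0472 0.2255]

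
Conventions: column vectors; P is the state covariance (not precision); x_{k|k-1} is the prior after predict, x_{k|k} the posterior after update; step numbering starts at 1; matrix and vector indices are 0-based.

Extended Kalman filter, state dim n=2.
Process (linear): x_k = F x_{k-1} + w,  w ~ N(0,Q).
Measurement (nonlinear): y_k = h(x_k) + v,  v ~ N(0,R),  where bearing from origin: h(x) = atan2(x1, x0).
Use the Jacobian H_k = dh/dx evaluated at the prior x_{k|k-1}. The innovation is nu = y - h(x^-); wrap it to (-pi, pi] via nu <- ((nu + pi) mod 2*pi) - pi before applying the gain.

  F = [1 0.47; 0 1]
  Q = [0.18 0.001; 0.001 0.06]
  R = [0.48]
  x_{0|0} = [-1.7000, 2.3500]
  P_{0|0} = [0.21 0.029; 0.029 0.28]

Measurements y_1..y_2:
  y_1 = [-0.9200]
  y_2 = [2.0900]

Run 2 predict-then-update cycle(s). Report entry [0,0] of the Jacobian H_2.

step 1: x^-=[-0.5955, 2.3500]  P^-=[0.4791 0.1616; 0.1616 0.3400]  H_jac=[-0.3999 -0.1013]  S=[0.5732]  K=[-0.3628; -0.1728]  nu=[-2.7390]  x^+=[0.3982, 2.8234]  P^+=[0.4037 0.1257; 0.1257 0.3229]
step 2: x^-=[1.7252, 2.8234]  P^-=[0.7731 0.2784; 0.2784 0.3829]  H_jac=[-0.2579 0.1576]  S=[0.5183]  K=[-0.3000; -0.0221]  nu=[1.0677]  x^+=[1.4048, 2.7998]  P^+=[0.7265 0.2750; 0.2750 0.3826]

H_jac[0,0] = -0.2579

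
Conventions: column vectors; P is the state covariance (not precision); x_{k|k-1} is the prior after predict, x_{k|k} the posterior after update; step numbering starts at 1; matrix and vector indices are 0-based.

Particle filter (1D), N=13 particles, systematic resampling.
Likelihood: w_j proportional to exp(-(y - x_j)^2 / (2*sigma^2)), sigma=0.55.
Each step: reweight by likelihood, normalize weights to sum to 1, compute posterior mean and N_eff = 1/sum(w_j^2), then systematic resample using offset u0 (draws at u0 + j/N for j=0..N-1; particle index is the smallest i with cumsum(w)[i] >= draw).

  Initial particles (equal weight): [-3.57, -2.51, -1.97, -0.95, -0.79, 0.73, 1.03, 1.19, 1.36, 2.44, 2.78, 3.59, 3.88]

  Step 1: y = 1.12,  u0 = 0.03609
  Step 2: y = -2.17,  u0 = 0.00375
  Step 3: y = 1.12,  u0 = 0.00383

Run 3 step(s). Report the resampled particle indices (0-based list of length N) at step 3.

resampled_idx = [0, 1, 2, 3, 4, 5, 6, 7, 8, 9, 10, 11, 12]

step 1: w=[0.0000, 0.0000, 0.0000, 0.0002, 0.0006, 0.2082, 0.2641, 0.2655, 0.2434, 0.0150, 0.0028, 0.0000, 0.0000]  mean=1.1149  Neff=4.1134  idx=[5, 5, 5, 6, 6, 6, 7, 7, 7, 7, 8, 8, 8]
step 2: w=[0.3141, 0.3141, 0.3141, 0.0153, 0.0153, 0.0153, 0.0027, 0.0027, 0.0027, 0.0027, 0.0004, 0.0004, 0.0004]  mean=0.7494  Neff=3.3703  idx=[0, 0, 0, 0, 0, 1, 1, 1, 1, 2, 2, 2, 2]
step 3: w=[0.0769, 0.0769, 0.0769, 0.0769, 0.0769, 0.0769, 0.0769, 0.0769, 0.0769, 0.0769, 0.0769, 0.0769, 0.0769]  mean=0.7300  Neff=13.0000  idx=[0, 1, 2, 3, 4, 5, 6, 7, 8, 9, 10, 11, 12]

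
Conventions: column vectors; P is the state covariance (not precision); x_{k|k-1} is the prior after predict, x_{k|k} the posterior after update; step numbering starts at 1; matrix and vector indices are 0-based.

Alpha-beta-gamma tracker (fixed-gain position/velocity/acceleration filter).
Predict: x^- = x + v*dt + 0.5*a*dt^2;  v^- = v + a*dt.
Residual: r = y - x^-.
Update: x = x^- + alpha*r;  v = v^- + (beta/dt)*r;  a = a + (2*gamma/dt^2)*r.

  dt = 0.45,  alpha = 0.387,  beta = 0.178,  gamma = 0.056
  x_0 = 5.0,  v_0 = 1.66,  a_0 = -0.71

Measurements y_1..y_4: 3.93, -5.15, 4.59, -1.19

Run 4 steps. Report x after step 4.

x_post = -1.5748

step 1: x_pred=5.6751  r=-1.7451  x^+=4.9998  v^+=0.6502  a^+=-1.6752
step 2: x_pred=5.1227  r=-10.2727  x^+=1.1472  v^+=-4.1671  a^+=-7.3569
step 3: x_pred=-1.4729  r=6.0629  x^+=0.8735  v^+=-5.0795  a^+=-4.0036
step 4: x_pred=-1.8177  r=0.6277  x^+=-1.5748  v^+=-6.6328  a^+=-3.6565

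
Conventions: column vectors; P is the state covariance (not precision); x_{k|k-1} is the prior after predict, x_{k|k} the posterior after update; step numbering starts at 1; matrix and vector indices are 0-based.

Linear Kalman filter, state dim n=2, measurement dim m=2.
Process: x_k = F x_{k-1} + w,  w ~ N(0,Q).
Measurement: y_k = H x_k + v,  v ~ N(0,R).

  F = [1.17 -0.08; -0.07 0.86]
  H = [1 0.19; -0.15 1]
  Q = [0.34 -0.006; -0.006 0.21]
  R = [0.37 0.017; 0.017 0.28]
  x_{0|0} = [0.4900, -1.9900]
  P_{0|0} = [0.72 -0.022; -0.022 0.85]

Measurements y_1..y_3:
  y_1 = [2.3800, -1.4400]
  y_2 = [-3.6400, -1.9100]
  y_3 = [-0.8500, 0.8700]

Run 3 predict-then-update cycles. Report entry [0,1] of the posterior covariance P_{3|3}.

step 1: x^-=[0.7325, -1.7457]  P^-=[1.3352 -0.1457; -0.1457 0.8448]  S=[1.6803 -0.1643; -0.1643 1.1986]  K=[0.7601 -0.1845; 0.0806 0.7341]  nu=[1.9792, 0.4156]  x^+=[2.1602, -1.2811]  P^+=[0.2775 0.0029; 0.0029 0.2074]
step 2: x^-=[2.6299, -1.2529]  P^-=[0.7207 -0.0401; -0.0401 0.3644]  S=[1.0886 -0.0608; -0.0608 0.6726]  K=[0.6460 -0.1619; 0.0578 0.5559]  nu=[-6.0319, -0.2626]  x^+=[-1.2241, -1.7478]  P^+=[0.2361 0.0011; 0.0011 0.1568]
step 3: x^-=[-1.2924, -1.4174]  P^-=[0.6640 -0.0350; -0.0350 0.3270]  S=[1.0324 -0.0545; -0.0545 0.6324]  K=[0.6283 -0.1587; 0.0542 0.5300]  nu=[0.7117, 2.0935]  x^+=[-1.1776, -0.2692]  P^+=[0.2296 0.0007; 0.0007 0.1494]

P_post[0,1] = 0.0007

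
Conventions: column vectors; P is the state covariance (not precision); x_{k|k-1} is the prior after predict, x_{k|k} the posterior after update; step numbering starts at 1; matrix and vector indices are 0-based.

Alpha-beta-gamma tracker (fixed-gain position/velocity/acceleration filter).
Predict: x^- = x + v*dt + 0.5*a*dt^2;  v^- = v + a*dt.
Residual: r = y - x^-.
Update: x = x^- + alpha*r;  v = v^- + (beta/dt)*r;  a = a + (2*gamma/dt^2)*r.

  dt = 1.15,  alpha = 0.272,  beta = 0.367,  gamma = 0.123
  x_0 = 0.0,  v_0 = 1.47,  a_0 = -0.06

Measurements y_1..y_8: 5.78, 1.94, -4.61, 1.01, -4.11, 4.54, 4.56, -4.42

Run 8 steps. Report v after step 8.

step 1: x_pred=1.6508  r=4.1292  x^+=2.7740  v^+=2.7187  a^+=0.7081
step 2: x_pred=6.3687  r=-4.4287  x^+=5.1641  v^+=2.1197  a^+=-0.1157
step 3: x_pred=7.5252  r=-12.1352  x^+=4.2245  v^+=-1.8861  a^+=-2.3730
step 4: x_pred=0.4863  r=0.5237  x^+=0.6287  v^+=-4.4479  a^+=-2.2756
step 5: x_pred=-5.9911  r=1.8811  x^+=-5.4795  v^+=-6.4645  a^+=-1.9257
step 6: x_pred=-14.1870  r=18.7270  x^+=-9.0933  v^+=-2.7027  a^+=1.5578
step 7: x_pred=-11.1713  r=15.7313  x^+=-6.8924  v^+=4.1091  a^+=4.4840
step 8: x_pred=0.7981  r=-5.2181  x^+=-0.6213  v^+=7.6004  a^+=3.5134

v_post = 7.6004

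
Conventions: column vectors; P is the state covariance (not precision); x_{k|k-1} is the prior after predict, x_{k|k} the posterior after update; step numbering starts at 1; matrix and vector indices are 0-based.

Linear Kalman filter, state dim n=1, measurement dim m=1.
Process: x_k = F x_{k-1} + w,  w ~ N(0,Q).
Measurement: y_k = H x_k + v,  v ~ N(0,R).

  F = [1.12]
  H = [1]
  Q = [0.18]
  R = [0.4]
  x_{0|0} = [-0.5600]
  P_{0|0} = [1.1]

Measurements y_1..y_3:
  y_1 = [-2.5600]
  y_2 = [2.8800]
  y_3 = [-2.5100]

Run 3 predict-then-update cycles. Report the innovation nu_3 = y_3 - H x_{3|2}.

step 1: x^-=[-0.6272]  P^-=[1.5598]  S=[1.9598]  K=[0.7959]  nu=[-1.9328]  x^+=[-2.1655]  P^+=[0.3184]
step 2: x^-=[-2.4254]  P^-=[0.5794]  S=[0.9794]  K=[0.5916]  nu=[5.3054]  x^+=[0.7131]  P^+=[0.2366]
step 3: x^-=[0.7987]  P^-=[0.4768]  S=[0.8768]  K=[0.5438]  nu=[-3.3087]  x^+=[-1.0006]  P^+=[0.2175]

innov = [-3.3087]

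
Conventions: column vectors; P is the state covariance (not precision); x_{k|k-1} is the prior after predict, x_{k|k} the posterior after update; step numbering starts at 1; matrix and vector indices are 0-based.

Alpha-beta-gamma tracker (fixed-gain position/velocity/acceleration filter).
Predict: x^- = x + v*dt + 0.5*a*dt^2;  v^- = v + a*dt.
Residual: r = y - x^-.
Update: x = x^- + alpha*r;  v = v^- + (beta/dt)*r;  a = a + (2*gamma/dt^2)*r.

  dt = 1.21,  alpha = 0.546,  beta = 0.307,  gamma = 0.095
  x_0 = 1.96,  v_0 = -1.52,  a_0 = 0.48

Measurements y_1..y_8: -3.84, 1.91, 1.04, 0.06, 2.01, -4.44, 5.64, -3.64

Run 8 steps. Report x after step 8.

x_post = -0.1214

step 1: x_pred=0.4722  r=-4.3122  x^+=-1.8823  v^+=-2.0333  a^+=-0.0796
step 2: x_pred=-4.4008  r=6.3108  x^+=-0.9551  v^+=-0.5284  a^+=0.7394
step 3: x_pred=-1.0533  r=2.0933  x^+=0.0897  v^+=0.8973  a^+=1.0110
step 4: x_pred=1.9155  r=-1.8555  x^+=0.9024  v^+=1.6499  a^+=0.7702
step 5: x_pred=3.4626  r=-1.4526  x^+=2.6695  v^+=2.2133  a^+=0.5817
step 6: x_pred=5.7734  r=-10.2134  x^+=0.1969  v^+=0.3258  a^+=-0.7437
step 7: x_pred=0.0467  r=5.5933  x^+=3.1006  v^+=0.8451  a^+=-0.0178
step 8: x_pred=4.1101  r=-7.7501  x^+=-0.1214  v^+=-1.1429  a^+=-1.0236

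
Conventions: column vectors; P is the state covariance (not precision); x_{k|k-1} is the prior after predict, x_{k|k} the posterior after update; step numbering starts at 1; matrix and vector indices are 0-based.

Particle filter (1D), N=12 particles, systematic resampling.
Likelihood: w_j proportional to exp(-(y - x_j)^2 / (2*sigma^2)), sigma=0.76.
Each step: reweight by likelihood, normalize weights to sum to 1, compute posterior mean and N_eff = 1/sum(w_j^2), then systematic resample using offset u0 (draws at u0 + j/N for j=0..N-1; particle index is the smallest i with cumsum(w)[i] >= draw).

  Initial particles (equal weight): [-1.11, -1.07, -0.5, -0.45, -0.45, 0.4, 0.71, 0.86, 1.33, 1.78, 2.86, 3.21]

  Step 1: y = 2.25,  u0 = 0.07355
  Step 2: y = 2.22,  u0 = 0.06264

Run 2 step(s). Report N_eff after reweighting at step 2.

step 1: w=[0.0000, 0.0000, 0.0005, 0.0006, 0.0006, 0.0181, 0.0450, 0.0658, 0.1684, 0.2893, 0.2539, 0.1578]  mean=2.0663  Neff=4.8059  idx=[7, 8, 8, 9, 9, 9, 9, 10, 10, 10, 11, 11]
step 2: w=[0.0267, 0.0667, 0.0667, 0.1120, 0.1120, 0.1120, 0.1120, 0.0929, 0.0929, 0.0929, 0.0567, 0.0567]  mean=2.1584  Neff=10.8614  idx=[1, 2, 3, 4, 5, 5, 6, 7, 8, 9, 10, 11]

N_eff = 10.8614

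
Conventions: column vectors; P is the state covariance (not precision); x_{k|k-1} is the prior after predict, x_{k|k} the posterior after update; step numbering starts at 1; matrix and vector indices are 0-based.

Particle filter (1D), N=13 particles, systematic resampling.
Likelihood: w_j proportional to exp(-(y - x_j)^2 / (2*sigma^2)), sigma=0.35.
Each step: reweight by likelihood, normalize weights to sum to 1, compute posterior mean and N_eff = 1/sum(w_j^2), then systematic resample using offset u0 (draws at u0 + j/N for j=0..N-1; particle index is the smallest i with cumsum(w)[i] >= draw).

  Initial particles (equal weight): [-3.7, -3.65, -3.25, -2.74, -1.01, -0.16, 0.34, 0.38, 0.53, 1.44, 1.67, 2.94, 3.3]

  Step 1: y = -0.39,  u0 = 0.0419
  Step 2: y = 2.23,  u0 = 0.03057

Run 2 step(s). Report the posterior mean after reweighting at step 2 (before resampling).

post_mean = 0.3657

step 1: w=[0.0000, 0.0000, 0.0000, 0.0000, 0.1668, 0.6456, 0.0910, 0.0712, 0.0253, 0.0000, 0.0000, 0.0000, 0.0000]  mean=-0.2004  Neff=2.1805  idx=[4, 4, 5, 5, 5, 5, 5, 5, 5, 5, 5, 6, 7]
step 2: w=[0.0000, 0.0000, 0.0001, 0.0001, 0.0001, 0.0001, 0.0001, 0.0001, 0.0001, 0.0001, 0.0001, 0.3517, 0.6478]  mean=0.3657  Neff=1.8406  idx=[11, 11, 11, 11, 11, 12, 12, 12, 12, 12, 12, 12, 12]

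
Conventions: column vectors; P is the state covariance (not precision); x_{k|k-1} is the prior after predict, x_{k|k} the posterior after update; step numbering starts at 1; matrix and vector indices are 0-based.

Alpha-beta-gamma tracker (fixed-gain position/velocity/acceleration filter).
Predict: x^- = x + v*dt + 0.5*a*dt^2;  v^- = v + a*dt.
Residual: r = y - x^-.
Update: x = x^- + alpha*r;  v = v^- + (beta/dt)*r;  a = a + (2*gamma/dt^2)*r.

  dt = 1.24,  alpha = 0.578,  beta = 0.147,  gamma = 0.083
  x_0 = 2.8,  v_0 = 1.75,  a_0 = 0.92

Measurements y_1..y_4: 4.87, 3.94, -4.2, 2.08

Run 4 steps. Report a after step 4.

step 1: x_pred=5.6773  r=-0.8073  x^+=5.2107  v^+=2.7951  a^+=0.8328
step 2: x_pred=9.3169  r=-5.3769  x^+=6.2090  v^+=3.1904  a^+=0.2524
step 3: x_pred=10.3592  r=-14.5592  x^+=1.9440  v^+=1.7774  a^+=-1.3195
step 4: x_pred=3.1335  r=-1.0535  x^+=2.5246  v^+=0.0163  a^+=-1.4332

a_post = -1.4332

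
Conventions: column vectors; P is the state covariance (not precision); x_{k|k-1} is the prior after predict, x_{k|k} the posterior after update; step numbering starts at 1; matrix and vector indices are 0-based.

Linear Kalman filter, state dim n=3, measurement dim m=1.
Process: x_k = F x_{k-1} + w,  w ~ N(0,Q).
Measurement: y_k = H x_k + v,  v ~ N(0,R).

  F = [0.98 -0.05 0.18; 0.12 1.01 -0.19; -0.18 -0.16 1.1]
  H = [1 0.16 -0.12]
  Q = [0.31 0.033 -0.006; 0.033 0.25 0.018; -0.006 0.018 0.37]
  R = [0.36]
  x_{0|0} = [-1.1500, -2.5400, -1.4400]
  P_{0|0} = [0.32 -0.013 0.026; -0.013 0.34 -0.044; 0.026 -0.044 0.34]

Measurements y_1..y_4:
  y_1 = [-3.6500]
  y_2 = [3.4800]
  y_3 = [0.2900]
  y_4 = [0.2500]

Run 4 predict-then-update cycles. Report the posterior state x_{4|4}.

x_post = [0.7373, -2.0045, 0.0676]

step 1: x^-=[-1.2592, -2.4298, -0.9706]  P^-=[0.6404 0.0163 0.0404; 0.0163 0.6263 -0.1582; 0.0404 -0.1582 0.8049]  S=[1.0297]  K=[0.6198; 0.1316; -0.0792]  nu=[-2.1185]  x^+=[-2.5723, -2.7087, -0.8029]  P^+=[0.2449 -0.0677 0.0909; -0.0677 0.6084 -0.1475; 0.0909 -0.1475 0.7985]
step 2: x^-=[-2.5299, -2.8919, 0.0132]  P^-=[0.6139 -0.1060 0.2312; -0.1060 0.9391 -0.3921; 0.2312 -0.3921 1.3717]  S=[0.9434]  K=[0.6034; 0.0968; 0.0041]  nu=[6.4742]  x^+=[1.3766, -2.2651, 0.0396]  P^+=[0.2705 -0.1611 0.2289; -0.1611 0.9302 -0.3925; 0.2289 -0.3925 1.3716]
step 3: x^-=[1.4694, -2.1301, 0.1582]  P^-=[0.7201 -0.3003 0.5213; -0.3003 1.3535 -0.8024; 0.5213 -0.8024 2.1005]  S=[0.9546]  K=[0.6385; 0.0131; 0.1476]  nu=[-0.8196]  x^+=[0.9461, -2.1409, 0.0373]  P^+=[0.3309 -0.3083 0.4314; -0.3083 1.3533 -0.8043; 0.4314 -0.8043 2.0797]
step 4: x^-=[1.0409, -2.0558, 0.2132]  P^-=[0.8955 -0.5957 0.9222; -0.5957 1.9246 -1.4268; 0.9222 -1.4268 3.0263]  S=[0.9912]  K=[0.6957; -0.1176; 0.3337]  nu=[-0.4364]  x^+=[0.7373, -2.0045, 0.0676]  P^+=[0.4158 -0.5146 0.6921; -0.5146 1.9109 -1.3879; 0.6921 -1.3879 2.9160]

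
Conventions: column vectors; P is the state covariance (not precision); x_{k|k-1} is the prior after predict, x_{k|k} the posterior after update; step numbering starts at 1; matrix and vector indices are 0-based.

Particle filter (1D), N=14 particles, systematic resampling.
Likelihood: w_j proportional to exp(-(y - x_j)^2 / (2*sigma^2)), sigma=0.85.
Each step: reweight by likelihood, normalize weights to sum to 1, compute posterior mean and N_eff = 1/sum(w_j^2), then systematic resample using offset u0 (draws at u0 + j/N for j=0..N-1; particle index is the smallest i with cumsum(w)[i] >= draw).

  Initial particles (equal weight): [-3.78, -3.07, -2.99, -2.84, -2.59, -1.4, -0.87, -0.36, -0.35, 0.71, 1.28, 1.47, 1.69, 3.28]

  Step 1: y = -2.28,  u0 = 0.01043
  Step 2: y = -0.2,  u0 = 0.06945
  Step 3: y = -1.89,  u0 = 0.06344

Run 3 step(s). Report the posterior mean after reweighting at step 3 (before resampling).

step 1: w=[0.0490, 0.1510, 0.1641, 0.1872, 0.2176, 0.1361, 0.0587, 0.0181, 0.0177, 0.0005, 0.0000, 0.0000, 0.0000, 0.0000]  mean=-2.4884  Neff=6.3649  idx=[0, 1, 1, 2, 2, 3, 3, 3, 4, 4, 4, 5, 5, 6]
step 2: w=[0.0001, 0.0021, 0.0021, 0.0029, 0.0029, 0.0051, 0.0051, 0.0051, 0.0122, 0.0122, 0.0122, 0.2353, 0.2353, 0.4672]  mean=-1.2348  Neff=3.0348  idx=[11, 11, 11, 11, 12, 12, 12, 13, 13, 13, 13, 13, 13, 13]
step 3: w=[0.0907, 0.0907, 0.0907, 0.0907, 0.0907, 0.0907, 0.0907, 0.0521, 0.0521, 0.0521, 0.0521, 0.0521, 0.0521, 0.0521]  mean=-1.2066  Neff=13.0484  idx=[0, 1, 2, 3, 3, 4, 5, 6, 6, 8, 9, 11, 12, 13]

post_mean = -1.2066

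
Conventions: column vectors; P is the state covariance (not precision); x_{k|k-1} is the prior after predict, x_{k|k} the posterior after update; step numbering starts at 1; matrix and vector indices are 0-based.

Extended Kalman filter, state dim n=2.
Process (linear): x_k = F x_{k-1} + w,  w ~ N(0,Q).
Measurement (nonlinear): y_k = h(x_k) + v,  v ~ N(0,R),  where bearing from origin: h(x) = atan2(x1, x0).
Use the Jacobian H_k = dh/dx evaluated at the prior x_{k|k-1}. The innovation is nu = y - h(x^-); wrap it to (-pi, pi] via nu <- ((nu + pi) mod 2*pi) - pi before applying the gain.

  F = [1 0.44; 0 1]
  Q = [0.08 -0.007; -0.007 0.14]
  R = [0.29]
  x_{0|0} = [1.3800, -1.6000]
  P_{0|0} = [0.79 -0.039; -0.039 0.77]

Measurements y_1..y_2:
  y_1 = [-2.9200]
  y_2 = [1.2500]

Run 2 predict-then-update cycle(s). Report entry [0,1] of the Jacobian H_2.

H_jac[0,1] = -0.1917

step 1: x^-=[0.6760, -1.6000]  P^-=[0.9848 0.2928; 0.2928 0.9100]  H_jac=[0.5303 0.2241]  S=[0.6822]  K=[0.8617; 0.5265]  nu=[-1.7490]  x^+=[-0.8310, -2.5208]  P^+=[0.4782 -0.0167; -0.0167 0.7209]
step 2: x^-=[-1.9401, -2.5208]  P^-=[0.6831 0.2935; 0.2935 0.8609]  H_jac=[0.2491 -0.1917]  S=[0.3360]  K=[0.3390; -0.2737]  nu=[-2.8064]  x^+=[-2.8915, -1.7528]  P^+=[0.6445 0.3247; 0.3247 0.8357]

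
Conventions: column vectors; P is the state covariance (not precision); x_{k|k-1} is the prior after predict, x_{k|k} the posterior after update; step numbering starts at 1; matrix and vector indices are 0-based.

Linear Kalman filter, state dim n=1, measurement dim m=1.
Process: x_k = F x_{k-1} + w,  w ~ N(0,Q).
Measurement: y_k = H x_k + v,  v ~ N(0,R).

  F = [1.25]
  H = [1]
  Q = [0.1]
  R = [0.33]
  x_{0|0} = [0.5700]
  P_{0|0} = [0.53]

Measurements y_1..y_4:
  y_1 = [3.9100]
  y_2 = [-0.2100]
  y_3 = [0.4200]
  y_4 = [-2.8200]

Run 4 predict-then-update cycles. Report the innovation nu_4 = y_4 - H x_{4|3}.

innov = [-4.1180]

step 1: x^-=[0.7125]  P^-=[0.9281]  S=[1.2581]  K=[0.7377]  nu=[3.1975]  x^+=[3.0713]  P^+=[0.2434]
step 2: x^-=[3.8391]  P^-=[0.4804]  S=[0.8104]  K=[0.5928]  nu=[-4.0491]  x^+=[1.4389]  P^+=[0.1956]
step 3: x^-=[1.7986]  P^-=[0.4057]  S=[0.7357]  K=[0.5514]  nu=[-1.3786]  x^+=[1.0384]  P^+=[0.1820]
step 4: x^-=[1.2980]  P^-=[0.3843]  S=[0.7143]  K=[0.5380]  nu=[-4.1180]  x^+=[-0.9176]  P^+=[0.1775]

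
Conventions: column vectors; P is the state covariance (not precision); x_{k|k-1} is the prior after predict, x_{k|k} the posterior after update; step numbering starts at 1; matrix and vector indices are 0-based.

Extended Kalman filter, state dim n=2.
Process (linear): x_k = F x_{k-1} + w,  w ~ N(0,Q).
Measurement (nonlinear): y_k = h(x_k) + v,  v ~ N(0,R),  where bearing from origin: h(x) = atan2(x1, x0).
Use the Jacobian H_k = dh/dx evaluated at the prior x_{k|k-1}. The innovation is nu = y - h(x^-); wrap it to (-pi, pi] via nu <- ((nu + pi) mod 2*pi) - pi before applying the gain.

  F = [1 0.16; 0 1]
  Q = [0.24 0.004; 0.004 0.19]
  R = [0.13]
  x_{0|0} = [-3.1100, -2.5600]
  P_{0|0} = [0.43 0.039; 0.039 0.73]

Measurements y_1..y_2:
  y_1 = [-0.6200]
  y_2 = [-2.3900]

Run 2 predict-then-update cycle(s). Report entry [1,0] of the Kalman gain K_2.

K[1,0] = -0.4154

step 1: x^-=[-3.5196, -2.5600]  P^-=[0.7012 0.1598; 0.1598 0.9200]  H_jac=[0.1352 -0.1858]  S=[0.1665]  K=[0.3907; -0.8968]  nu=[1.8927]  x^+=[-2.7801, -4.2573]  P^+=[0.6757 0.2182; 0.2182 0.7861]
step 2: x^-=[-3.4612, -4.2573]  P^-=[1.0057 0.3479; 0.3479 0.9761]  H_jac=[0.1414 -0.1150]  S=[0.1517]  K=[0.6738; -0.4154]  nu=[-0.1366]  x^+=[-3.5533, -4.2006]  P^+=[0.9368 0.3904; 0.3904 0.9499]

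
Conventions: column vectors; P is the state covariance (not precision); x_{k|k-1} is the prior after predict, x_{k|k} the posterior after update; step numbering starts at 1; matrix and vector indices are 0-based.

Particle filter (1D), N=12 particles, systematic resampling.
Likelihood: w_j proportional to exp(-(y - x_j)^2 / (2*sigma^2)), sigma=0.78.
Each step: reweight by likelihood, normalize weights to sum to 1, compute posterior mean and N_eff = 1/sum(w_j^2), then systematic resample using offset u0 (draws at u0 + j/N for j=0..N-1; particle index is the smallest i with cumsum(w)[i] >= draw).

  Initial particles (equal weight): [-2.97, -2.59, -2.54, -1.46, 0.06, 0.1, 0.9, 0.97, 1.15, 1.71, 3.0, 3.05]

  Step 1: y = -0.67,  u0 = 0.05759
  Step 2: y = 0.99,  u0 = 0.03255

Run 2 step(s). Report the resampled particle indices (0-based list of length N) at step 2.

resampled_idx = [4, 5, 5, 6, 7, 8, 9, 10, 10, 10, 11, 11]

step 1: w=[0.0056, 0.0211, 0.0246, 0.2611, 0.2814, 0.2679, 0.0575, 0.0478, 0.0287, 0.0041, 0.0000, 0.0000]  mean=-0.3332  Neff=4.4113  idx=[3, 3, 3, 3, 4, 4, 4, 5, 5, 5, 6, 8]
step 2: w=[0.0014, 0.0014, 0.0014, 0.0014, 0.0975, 0.0975, 0.0975, 0.1035, 0.1035, 0.1035, 0.1971, 0.1943]  mean=0.4411  Neff=7.2865  idx=[4, 5, 5, 6, 7, 8, 9, 10, 10, 10, 11, 11]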